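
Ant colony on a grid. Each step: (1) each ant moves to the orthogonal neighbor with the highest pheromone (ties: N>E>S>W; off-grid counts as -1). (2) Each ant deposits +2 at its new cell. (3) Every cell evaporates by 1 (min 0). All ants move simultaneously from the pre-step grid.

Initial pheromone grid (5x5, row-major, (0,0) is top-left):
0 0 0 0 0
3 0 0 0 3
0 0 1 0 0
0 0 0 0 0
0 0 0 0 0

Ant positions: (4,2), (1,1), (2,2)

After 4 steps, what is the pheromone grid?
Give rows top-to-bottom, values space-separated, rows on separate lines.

After step 1: ants at (3,2),(1,0),(1,2)
  0 0 0 0 0
  4 0 1 0 2
  0 0 0 0 0
  0 0 1 0 0
  0 0 0 0 0
After step 2: ants at (2,2),(0,0),(0,2)
  1 0 1 0 0
  3 0 0 0 1
  0 0 1 0 0
  0 0 0 0 0
  0 0 0 0 0
After step 3: ants at (1,2),(1,0),(0,3)
  0 0 0 1 0
  4 0 1 0 0
  0 0 0 0 0
  0 0 0 0 0
  0 0 0 0 0
After step 4: ants at (0,2),(0,0),(0,4)
  1 0 1 0 1
  3 0 0 0 0
  0 0 0 0 0
  0 0 0 0 0
  0 0 0 0 0

1 0 1 0 1
3 0 0 0 0
0 0 0 0 0
0 0 0 0 0
0 0 0 0 0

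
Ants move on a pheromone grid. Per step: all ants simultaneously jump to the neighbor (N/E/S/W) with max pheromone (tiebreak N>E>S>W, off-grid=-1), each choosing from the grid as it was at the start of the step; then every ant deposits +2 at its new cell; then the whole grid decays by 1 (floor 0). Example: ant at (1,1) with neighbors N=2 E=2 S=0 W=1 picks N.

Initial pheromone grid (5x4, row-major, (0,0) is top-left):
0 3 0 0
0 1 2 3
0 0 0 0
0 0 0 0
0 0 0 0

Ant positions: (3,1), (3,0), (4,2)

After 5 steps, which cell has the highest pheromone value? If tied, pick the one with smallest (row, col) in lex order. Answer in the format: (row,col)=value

Step 1: ant0:(3,1)->N->(2,1) | ant1:(3,0)->N->(2,0) | ant2:(4,2)->N->(3,2)
  grid max=2 at (0,1)
Step 2: ant0:(2,1)->W->(2,0) | ant1:(2,0)->E->(2,1) | ant2:(3,2)->N->(2,2)
  grid max=2 at (2,0)
Step 3: ant0:(2,0)->E->(2,1) | ant1:(2,1)->W->(2,0) | ant2:(2,2)->W->(2,1)
  grid max=5 at (2,1)
Step 4: ant0:(2,1)->W->(2,0) | ant1:(2,0)->E->(2,1) | ant2:(2,1)->W->(2,0)
  grid max=6 at (2,0)
Step 5: ant0:(2,0)->E->(2,1) | ant1:(2,1)->W->(2,0) | ant2:(2,0)->E->(2,1)
  grid max=9 at (2,1)
Final grid:
  0 0 0 0
  0 0 0 0
  7 9 0 0
  0 0 0 0
  0 0 0 0
Max pheromone 9 at (2,1)

Answer: (2,1)=9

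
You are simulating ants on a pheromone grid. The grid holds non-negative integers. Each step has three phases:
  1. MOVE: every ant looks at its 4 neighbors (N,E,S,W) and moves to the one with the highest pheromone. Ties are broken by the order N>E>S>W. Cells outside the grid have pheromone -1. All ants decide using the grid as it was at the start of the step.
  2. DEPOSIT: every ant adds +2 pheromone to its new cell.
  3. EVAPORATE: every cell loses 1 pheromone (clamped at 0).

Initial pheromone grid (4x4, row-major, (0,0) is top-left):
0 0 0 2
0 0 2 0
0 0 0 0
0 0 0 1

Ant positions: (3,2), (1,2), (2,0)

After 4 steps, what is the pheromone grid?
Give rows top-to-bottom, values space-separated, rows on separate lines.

After step 1: ants at (3,3),(0,2),(1,0)
  0 0 1 1
  1 0 1 0
  0 0 0 0
  0 0 0 2
After step 2: ants at (2,3),(0,3),(0,0)
  1 0 0 2
  0 0 0 0
  0 0 0 1
  0 0 0 1
After step 3: ants at (3,3),(1,3),(0,1)
  0 1 0 1
  0 0 0 1
  0 0 0 0
  0 0 0 2
After step 4: ants at (2,3),(0,3),(0,2)
  0 0 1 2
  0 0 0 0
  0 0 0 1
  0 0 0 1

0 0 1 2
0 0 0 0
0 0 0 1
0 0 0 1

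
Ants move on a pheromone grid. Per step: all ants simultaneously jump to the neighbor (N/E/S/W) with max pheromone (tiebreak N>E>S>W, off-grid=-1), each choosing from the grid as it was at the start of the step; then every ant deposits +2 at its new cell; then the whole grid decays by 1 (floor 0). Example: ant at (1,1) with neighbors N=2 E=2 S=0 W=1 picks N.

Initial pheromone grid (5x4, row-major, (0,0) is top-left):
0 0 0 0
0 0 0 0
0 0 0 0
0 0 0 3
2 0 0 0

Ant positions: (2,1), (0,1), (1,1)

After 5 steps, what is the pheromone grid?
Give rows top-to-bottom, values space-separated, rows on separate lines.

After step 1: ants at (1,1),(0,2),(0,1)
  0 1 1 0
  0 1 0 0
  0 0 0 0
  0 0 0 2
  1 0 0 0
After step 2: ants at (0,1),(0,1),(0,2)
  0 4 2 0
  0 0 0 0
  0 0 0 0
  0 0 0 1
  0 0 0 0
After step 3: ants at (0,2),(0,2),(0,1)
  0 5 5 0
  0 0 0 0
  0 0 0 0
  0 0 0 0
  0 0 0 0
After step 4: ants at (0,1),(0,1),(0,2)
  0 8 6 0
  0 0 0 0
  0 0 0 0
  0 0 0 0
  0 0 0 0
After step 5: ants at (0,2),(0,2),(0,1)
  0 9 9 0
  0 0 0 0
  0 0 0 0
  0 0 0 0
  0 0 0 0

0 9 9 0
0 0 0 0
0 0 0 0
0 0 0 0
0 0 0 0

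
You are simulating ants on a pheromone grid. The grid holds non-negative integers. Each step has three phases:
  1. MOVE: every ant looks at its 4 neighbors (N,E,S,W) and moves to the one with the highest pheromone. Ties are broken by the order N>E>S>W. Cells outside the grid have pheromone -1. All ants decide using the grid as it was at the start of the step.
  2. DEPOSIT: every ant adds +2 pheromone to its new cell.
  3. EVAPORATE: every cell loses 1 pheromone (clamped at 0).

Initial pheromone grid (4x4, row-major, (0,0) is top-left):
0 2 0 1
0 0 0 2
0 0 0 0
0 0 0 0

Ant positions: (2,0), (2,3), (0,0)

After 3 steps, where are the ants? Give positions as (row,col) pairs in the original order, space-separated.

Step 1: ant0:(2,0)->N->(1,0) | ant1:(2,3)->N->(1,3) | ant2:(0,0)->E->(0,1)
  grid max=3 at (0,1)
Step 2: ant0:(1,0)->N->(0,0) | ant1:(1,3)->N->(0,3) | ant2:(0,1)->E->(0,2)
  grid max=2 at (0,1)
Step 3: ant0:(0,0)->E->(0,1) | ant1:(0,3)->S->(1,3) | ant2:(0,2)->W->(0,1)
  grid max=5 at (0,1)

(0,1) (1,3) (0,1)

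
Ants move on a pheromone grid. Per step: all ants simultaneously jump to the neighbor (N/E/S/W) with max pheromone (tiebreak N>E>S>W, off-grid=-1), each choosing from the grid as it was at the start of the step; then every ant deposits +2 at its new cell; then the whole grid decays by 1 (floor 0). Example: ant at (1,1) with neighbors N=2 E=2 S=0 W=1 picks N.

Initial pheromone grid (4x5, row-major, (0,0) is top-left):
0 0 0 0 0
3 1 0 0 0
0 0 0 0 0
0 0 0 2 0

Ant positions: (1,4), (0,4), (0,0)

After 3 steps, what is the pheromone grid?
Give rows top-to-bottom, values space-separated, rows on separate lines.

After step 1: ants at (0,4),(1,4),(1,0)
  0 0 0 0 1
  4 0 0 0 1
  0 0 0 0 0
  0 0 0 1 0
After step 2: ants at (1,4),(0,4),(0,0)
  1 0 0 0 2
  3 0 0 0 2
  0 0 0 0 0
  0 0 0 0 0
After step 3: ants at (0,4),(1,4),(1,0)
  0 0 0 0 3
  4 0 0 0 3
  0 0 0 0 0
  0 0 0 0 0

0 0 0 0 3
4 0 0 0 3
0 0 0 0 0
0 0 0 0 0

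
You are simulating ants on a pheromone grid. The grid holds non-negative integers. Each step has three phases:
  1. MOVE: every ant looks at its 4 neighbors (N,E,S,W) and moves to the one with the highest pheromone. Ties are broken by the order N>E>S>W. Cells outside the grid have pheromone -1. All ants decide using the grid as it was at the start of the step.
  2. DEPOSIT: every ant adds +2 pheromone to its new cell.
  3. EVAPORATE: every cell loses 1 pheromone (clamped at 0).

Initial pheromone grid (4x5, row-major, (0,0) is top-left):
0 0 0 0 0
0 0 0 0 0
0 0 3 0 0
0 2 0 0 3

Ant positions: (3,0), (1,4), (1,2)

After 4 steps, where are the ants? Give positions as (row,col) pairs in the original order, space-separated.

Step 1: ant0:(3,0)->E->(3,1) | ant1:(1,4)->N->(0,4) | ant2:(1,2)->S->(2,2)
  grid max=4 at (2,2)
Step 2: ant0:(3,1)->N->(2,1) | ant1:(0,4)->S->(1,4) | ant2:(2,2)->N->(1,2)
  grid max=3 at (2,2)
Step 3: ant0:(2,1)->E->(2,2) | ant1:(1,4)->N->(0,4) | ant2:(1,2)->S->(2,2)
  grid max=6 at (2,2)
Step 4: ant0:(2,2)->N->(1,2) | ant1:(0,4)->S->(1,4) | ant2:(2,2)->N->(1,2)
  grid max=5 at (2,2)

(1,2) (1,4) (1,2)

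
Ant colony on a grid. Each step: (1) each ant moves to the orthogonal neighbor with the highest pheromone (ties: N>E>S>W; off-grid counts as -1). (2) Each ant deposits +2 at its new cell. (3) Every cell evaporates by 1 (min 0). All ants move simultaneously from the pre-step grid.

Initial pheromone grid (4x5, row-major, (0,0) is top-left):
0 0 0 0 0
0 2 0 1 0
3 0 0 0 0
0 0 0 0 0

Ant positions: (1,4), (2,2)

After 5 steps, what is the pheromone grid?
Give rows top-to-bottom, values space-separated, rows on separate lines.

After step 1: ants at (1,3),(1,2)
  0 0 0 0 0
  0 1 1 2 0
  2 0 0 0 0
  0 0 0 0 0
After step 2: ants at (1,2),(1,3)
  0 0 0 0 0
  0 0 2 3 0
  1 0 0 0 0
  0 0 0 0 0
After step 3: ants at (1,3),(1,2)
  0 0 0 0 0
  0 0 3 4 0
  0 0 0 0 0
  0 0 0 0 0
After step 4: ants at (1,2),(1,3)
  0 0 0 0 0
  0 0 4 5 0
  0 0 0 0 0
  0 0 0 0 0
After step 5: ants at (1,3),(1,2)
  0 0 0 0 0
  0 0 5 6 0
  0 0 0 0 0
  0 0 0 0 0

0 0 0 0 0
0 0 5 6 0
0 0 0 0 0
0 0 0 0 0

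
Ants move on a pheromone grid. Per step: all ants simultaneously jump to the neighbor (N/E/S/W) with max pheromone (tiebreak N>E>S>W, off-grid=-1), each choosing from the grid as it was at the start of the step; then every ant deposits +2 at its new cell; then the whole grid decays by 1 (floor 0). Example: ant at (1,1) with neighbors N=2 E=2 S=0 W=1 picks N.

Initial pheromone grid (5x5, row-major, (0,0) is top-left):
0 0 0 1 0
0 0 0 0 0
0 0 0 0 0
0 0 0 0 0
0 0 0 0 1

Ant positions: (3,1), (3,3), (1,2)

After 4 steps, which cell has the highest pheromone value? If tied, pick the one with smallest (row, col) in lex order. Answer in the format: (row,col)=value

Answer: (0,3)=3

Derivation:
Step 1: ant0:(3,1)->N->(2,1) | ant1:(3,3)->N->(2,3) | ant2:(1,2)->N->(0,2)
  grid max=1 at (0,2)
Step 2: ant0:(2,1)->N->(1,1) | ant1:(2,3)->N->(1,3) | ant2:(0,2)->E->(0,3)
  grid max=1 at (0,3)
Step 3: ant0:(1,1)->N->(0,1) | ant1:(1,3)->N->(0,3) | ant2:(0,3)->S->(1,3)
  grid max=2 at (0,3)
Step 4: ant0:(0,1)->E->(0,2) | ant1:(0,3)->S->(1,3) | ant2:(1,3)->N->(0,3)
  grid max=3 at (0,3)
Final grid:
  0 0 1 3 0
  0 0 0 3 0
  0 0 0 0 0
  0 0 0 0 0
  0 0 0 0 0
Max pheromone 3 at (0,3)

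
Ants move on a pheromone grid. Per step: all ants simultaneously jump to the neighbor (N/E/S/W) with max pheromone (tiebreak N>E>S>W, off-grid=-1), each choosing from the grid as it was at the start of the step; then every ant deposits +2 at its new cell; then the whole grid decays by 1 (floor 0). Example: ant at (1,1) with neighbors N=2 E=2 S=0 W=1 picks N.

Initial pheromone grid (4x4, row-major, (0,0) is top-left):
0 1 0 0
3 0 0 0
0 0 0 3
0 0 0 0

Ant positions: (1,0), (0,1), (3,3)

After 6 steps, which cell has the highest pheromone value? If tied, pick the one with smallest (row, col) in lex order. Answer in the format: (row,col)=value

Step 1: ant0:(1,0)->N->(0,0) | ant1:(0,1)->E->(0,2) | ant2:(3,3)->N->(2,3)
  grid max=4 at (2,3)
Step 2: ant0:(0,0)->S->(1,0) | ant1:(0,2)->E->(0,3) | ant2:(2,3)->N->(1,3)
  grid max=3 at (1,0)
Step 3: ant0:(1,0)->N->(0,0) | ant1:(0,3)->S->(1,3) | ant2:(1,3)->S->(2,3)
  grid max=4 at (2,3)
Step 4: ant0:(0,0)->S->(1,0) | ant1:(1,3)->S->(2,3) | ant2:(2,3)->N->(1,3)
  grid max=5 at (2,3)
Step 5: ant0:(1,0)->N->(0,0) | ant1:(2,3)->N->(1,3) | ant2:(1,3)->S->(2,3)
  grid max=6 at (2,3)
Step 6: ant0:(0,0)->S->(1,0) | ant1:(1,3)->S->(2,3) | ant2:(2,3)->N->(1,3)
  grid max=7 at (2,3)
Final grid:
  0 0 0 0
  3 0 0 5
  0 0 0 7
  0 0 0 0
Max pheromone 7 at (2,3)

Answer: (2,3)=7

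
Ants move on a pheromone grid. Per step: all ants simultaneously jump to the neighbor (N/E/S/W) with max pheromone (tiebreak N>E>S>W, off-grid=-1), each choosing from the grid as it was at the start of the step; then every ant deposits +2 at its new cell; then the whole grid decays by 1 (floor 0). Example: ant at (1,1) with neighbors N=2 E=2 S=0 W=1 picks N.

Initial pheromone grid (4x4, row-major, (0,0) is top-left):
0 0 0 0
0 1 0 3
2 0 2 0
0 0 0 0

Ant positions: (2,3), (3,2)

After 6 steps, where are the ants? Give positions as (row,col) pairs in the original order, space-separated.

Step 1: ant0:(2,3)->N->(1,3) | ant1:(3,2)->N->(2,2)
  grid max=4 at (1,3)
Step 2: ant0:(1,3)->N->(0,3) | ant1:(2,2)->N->(1,2)
  grid max=3 at (1,3)
Step 3: ant0:(0,3)->S->(1,3) | ant1:(1,2)->E->(1,3)
  grid max=6 at (1,3)
Step 4: ant0:(1,3)->N->(0,3) | ant1:(1,3)->N->(0,3)
  grid max=5 at (1,3)
Step 5: ant0:(0,3)->S->(1,3) | ant1:(0,3)->S->(1,3)
  grid max=8 at (1,3)
Step 6: ant0:(1,3)->N->(0,3) | ant1:(1,3)->N->(0,3)
  grid max=7 at (1,3)

(0,3) (0,3)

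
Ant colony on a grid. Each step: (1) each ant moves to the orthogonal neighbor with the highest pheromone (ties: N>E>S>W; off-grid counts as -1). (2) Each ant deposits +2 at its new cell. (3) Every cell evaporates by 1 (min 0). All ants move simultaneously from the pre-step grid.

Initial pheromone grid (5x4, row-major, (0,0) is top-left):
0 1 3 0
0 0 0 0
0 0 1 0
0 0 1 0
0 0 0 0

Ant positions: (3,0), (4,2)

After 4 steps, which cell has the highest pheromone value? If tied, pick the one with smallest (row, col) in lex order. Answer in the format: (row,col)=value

Answer: (0,1)=1

Derivation:
Step 1: ant0:(3,0)->N->(2,0) | ant1:(4,2)->N->(3,2)
  grid max=2 at (0,2)
Step 2: ant0:(2,0)->N->(1,0) | ant1:(3,2)->N->(2,2)
  grid max=1 at (0,2)
Step 3: ant0:(1,0)->N->(0,0) | ant1:(2,2)->S->(3,2)
  grid max=2 at (3,2)
Step 4: ant0:(0,0)->E->(0,1) | ant1:(3,2)->N->(2,2)
  grid max=1 at (0,1)
Final grid:
  0 1 0 0
  0 0 0 0
  0 0 1 0
  0 0 1 0
  0 0 0 0
Max pheromone 1 at (0,1)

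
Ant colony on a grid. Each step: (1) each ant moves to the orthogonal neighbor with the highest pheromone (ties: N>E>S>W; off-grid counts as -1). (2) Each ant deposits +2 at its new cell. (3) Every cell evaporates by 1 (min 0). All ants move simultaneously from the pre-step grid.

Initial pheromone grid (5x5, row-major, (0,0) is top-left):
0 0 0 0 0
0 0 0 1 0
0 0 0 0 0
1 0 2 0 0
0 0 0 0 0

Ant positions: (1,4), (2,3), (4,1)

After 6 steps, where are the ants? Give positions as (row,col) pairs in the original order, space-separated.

Step 1: ant0:(1,4)->W->(1,3) | ant1:(2,3)->N->(1,3) | ant2:(4,1)->N->(3,1)
  grid max=4 at (1,3)
Step 2: ant0:(1,3)->N->(0,3) | ant1:(1,3)->N->(0,3) | ant2:(3,1)->E->(3,2)
  grid max=3 at (0,3)
Step 3: ant0:(0,3)->S->(1,3) | ant1:(0,3)->S->(1,3) | ant2:(3,2)->N->(2,2)
  grid max=6 at (1,3)
Step 4: ant0:(1,3)->N->(0,3) | ant1:(1,3)->N->(0,3) | ant2:(2,2)->S->(3,2)
  grid max=5 at (0,3)
Step 5: ant0:(0,3)->S->(1,3) | ant1:(0,3)->S->(1,3) | ant2:(3,2)->N->(2,2)
  grid max=8 at (1,3)
Step 6: ant0:(1,3)->N->(0,3) | ant1:(1,3)->N->(0,3) | ant2:(2,2)->S->(3,2)
  grid max=7 at (0,3)

(0,3) (0,3) (3,2)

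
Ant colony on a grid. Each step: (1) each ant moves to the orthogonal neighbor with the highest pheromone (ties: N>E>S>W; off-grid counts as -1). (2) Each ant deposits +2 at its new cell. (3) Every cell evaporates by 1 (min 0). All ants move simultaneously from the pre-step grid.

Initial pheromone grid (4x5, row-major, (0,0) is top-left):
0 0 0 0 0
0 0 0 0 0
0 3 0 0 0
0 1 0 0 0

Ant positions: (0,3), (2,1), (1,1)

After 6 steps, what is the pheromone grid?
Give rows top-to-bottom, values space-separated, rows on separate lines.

After step 1: ants at (0,4),(3,1),(2,1)
  0 0 0 0 1
  0 0 0 0 0
  0 4 0 0 0
  0 2 0 0 0
After step 2: ants at (1,4),(2,1),(3,1)
  0 0 0 0 0
  0 0 0 0 1
  0 5 0 0 0
  0 3 0 0 0
After step 3: ants at (0,4),(3,1),(2,1)
  0 0 0 0 1
  0 0 0 0 0
  0 6 0 0 0
  0 4 0 0 0
After step 4: ants at (1,4),(2,1),(3,1)
  0 0 0 0 0
  0 0 0 0 1
  0 7 0 0 0
  0 5 0 0 0
After step 5: ants at (0,4),(3,1),(2,1)
  0 0 0 0 1
  0 0 0 0 0
  0 8 0 0 0
  0 6 0 0 0
After step 6: ants at (1,4),(2,1),(3,1)
  0 0 0 0 0
  0 0 0 0 1
  0 9 0 0 0
  0 7 0 0 0

0 0 0 0 0
0 0 0 0 1
0 9 0 0 0
0 7 0 0 0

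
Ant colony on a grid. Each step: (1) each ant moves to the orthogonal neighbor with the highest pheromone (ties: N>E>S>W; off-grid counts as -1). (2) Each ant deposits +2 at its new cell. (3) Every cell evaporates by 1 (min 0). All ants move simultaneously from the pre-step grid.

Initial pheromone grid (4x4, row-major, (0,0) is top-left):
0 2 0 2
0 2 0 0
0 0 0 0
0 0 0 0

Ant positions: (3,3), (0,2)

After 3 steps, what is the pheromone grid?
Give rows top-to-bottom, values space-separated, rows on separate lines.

After step 1: ants at (2,3),(0,3)
  0 1 0 3
  0 1 0 0
  0 0 0 1
  0 0 0 0
After step 2: ants at (1,3),(1,3)
  0 0 0 2
  0 0 0 3
  0 0 0 0
  0 0 0 0
After step 3: ants at (0,3),(0,3)
  0 0 0 5
  0 0 0 2
  0 0 0 0
  0 0 0 0

0 0 0 5
0 0 0 2
0 0 0 0
0 0 0 0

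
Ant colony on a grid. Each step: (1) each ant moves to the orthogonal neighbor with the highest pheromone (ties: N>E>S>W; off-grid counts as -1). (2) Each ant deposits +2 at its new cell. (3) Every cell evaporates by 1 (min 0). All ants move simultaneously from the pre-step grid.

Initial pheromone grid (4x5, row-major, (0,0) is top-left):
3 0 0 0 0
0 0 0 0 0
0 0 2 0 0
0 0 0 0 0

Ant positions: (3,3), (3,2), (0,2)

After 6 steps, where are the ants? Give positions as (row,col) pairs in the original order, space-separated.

Step 1: ant0:(3,3)->N->(2,3) | ant1:(3,2)->N->(2,2) | ant2:(0,2)->E->(0,3)
  grid max=3 at (2,2)
Step 2: ant0:(2,3)->W->(2,2) | ant1:(2,2)->E->(2,3) | ant2:(0,3)->E->(0,4)
  grid max=4 at (2,2)
Step 3: ant0:(2,2)->E->(2,3) | ant1:(2,3)->W->(2,2) | ant2:(0,4)->S->(1,4)
  grid max=5 at (2,2)
Step 4: ant0:(2,3)->W->(2,2) | ant1:(2,2)->E->(2,3) | ant2:(1,4)->N->(0,4)
  grid max=6 at (2,2)
Step 5: ant0:(2,2)->E->(2,3) | ant1:(2,3)->W->(2,2) | ant2:(0,4)->S->(1,4)
  grid max=7 at (2,2)
Step 6: ant0:(2,3)->W->(2,2) | ant1:(2,2)->E->(2,3) | ant2:(1,4)->N->(0,4)
  grid max=8 at (2,2)

(2,2) (2,3) (0,4)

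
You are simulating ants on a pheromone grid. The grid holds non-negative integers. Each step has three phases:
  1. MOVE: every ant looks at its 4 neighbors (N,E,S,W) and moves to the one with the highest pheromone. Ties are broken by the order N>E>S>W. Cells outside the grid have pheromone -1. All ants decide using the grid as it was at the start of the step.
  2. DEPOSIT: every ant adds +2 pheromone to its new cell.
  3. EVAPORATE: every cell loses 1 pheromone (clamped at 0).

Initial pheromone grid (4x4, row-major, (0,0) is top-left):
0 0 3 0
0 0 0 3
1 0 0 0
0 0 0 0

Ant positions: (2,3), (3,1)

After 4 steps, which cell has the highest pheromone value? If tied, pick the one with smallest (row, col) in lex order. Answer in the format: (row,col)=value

Step 1: ant0:(2,3)->N->(1,3) | ant1:(3,1)->N->(2,1)
  grid max=4 at (1,3)
Step 2: ant0:(1,3)->N->(0,3) | ant1:(2,1)->N->(1,1)
  grid max=3 at (1,3)
Step 3: ant0:(0,3)->S->(1,3) | ant1:(1,1)->N->(0,1)
  grid max=4 at (1,3)
Step 4: ant0:(1,3)->N->(0,3) | ant1:(0,1)->E->(0,2)
  grid max=3 at (1,3)
Final grid:
  0 0 1 1
  0 0 0 3
  0 0 0 0
  0 0 0 0
Max pheromone 3 at (1,3)

Answer: (1,3)=3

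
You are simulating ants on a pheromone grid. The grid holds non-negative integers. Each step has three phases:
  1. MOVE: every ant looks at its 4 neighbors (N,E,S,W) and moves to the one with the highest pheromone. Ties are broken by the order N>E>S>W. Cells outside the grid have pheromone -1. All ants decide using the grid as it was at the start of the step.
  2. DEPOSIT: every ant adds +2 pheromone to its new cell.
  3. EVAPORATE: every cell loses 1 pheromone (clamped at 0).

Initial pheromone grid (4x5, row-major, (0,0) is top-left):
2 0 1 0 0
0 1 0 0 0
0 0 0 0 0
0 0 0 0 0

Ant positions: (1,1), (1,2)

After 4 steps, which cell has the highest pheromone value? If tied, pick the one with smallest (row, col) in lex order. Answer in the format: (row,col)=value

Answer: (0,2)=5

Derivation:
Step 1: ant0:(1,1)->N->(0,1) | ant1:(1,2)->N->(0,2)
  grid max=2 at (0,2)
Step 2: ant0:(0,1)->E->(0,2) | ant1:(0,2)->W->(0,1)
  grid max=3 at (0,2)
Step 3: ant0:(0,2)->W->(0,1) | ant1:(0,1)->E->(0,2)
  grid max=4 at (0,2)
Step 4: ant0:(0,1)->E->(0,2) | ant1:(0,2)->W->(0,1)
  grid max=5 at (0,2)
Final grid:
  0 4 5 0 0
  0 0 0 0 0
  0 0 0 0 0
  0 0 0 0 0
Max pheromone 5 at (0,2)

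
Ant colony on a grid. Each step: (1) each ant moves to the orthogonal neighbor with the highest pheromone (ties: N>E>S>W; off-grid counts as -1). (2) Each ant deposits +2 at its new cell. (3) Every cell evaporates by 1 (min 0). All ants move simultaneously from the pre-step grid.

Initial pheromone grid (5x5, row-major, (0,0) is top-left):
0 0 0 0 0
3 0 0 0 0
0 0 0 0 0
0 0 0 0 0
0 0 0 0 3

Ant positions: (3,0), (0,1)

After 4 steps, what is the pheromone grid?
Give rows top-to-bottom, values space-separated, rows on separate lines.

After step 1: ants at (2,0),(0,2)
  0 0 1 0 0
  2 0 0 0 0
  1 0 0 0 0
  0 0 0 0 0
  0 0 0 0 2
After step 2: ants at (1,0),(0,3)
  0 0 0 1 0
  3 0 0 0 0
  0 0 0 0 0
  0 0 0 0 0
  0 0 0 0 1
After step 3: ants at (0,0),(0,4)
  1 0 0 0 1
  2 0 0 0 0
  0 0 0 0 0
  0 0 0 0 0
  0 0 0 0 0
After step 4: ants at (1,0),(1,4)
  0 0 0 0 0
  3 0 0 0 1
  0 0 0 0 0
  0 0 0 0 0
  0 0 0 0 0

0 0 0 0 0
3 0 0 0 1
0 0 0 0 0
0 0 0 0 0
0 0 0 0 0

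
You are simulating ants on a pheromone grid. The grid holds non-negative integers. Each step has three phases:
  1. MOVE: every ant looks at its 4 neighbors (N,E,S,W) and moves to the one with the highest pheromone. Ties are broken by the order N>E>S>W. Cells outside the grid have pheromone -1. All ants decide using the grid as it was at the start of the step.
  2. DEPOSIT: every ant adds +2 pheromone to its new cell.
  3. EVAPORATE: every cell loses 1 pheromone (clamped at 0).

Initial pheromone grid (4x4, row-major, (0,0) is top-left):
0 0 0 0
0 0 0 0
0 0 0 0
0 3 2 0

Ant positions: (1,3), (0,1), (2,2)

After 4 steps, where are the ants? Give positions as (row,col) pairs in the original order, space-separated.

Step 1: ant0:(1,3)->N->(0,3) | ant1:(0,1)->E->(0,2) | ant2:(2,2)->S->(3,2)
  grid max=3 at (3,2)
Step 2: ant0:(0,3)->W->(0,2) | ant1:(0,2)->E->(0,3) | ant2:(3,2)->W->(3,1)
  grid max=3 at (3,1)
Step 3: ant0:(0,2)->E->(0,3) | ant1:(0,3)->W->(0,2) | ant2:(3,1)->E->(3,2)
  grid max=3 at (0,2)
Step 4: ant0:(0,3)->W->(0,2) | ant1:(0,2)->E->(0,3) | ant2:(3,2)->W->(3,1)
  grid max=4 at (0,2)

(0,2) (0,3) (3,1)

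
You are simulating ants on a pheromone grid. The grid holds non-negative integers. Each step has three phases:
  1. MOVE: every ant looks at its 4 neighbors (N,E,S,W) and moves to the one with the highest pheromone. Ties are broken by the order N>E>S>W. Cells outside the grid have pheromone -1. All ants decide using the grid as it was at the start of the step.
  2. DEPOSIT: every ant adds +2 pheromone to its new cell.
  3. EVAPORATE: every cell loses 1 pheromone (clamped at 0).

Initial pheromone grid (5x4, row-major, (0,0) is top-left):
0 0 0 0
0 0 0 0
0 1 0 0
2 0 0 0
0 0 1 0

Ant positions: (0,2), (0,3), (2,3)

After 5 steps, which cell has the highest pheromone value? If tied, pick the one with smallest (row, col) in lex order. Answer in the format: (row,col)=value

Answer: (1,3)=11

Derivation:
Step 1: ant0:(0,2)->E->(0,3) | ant1:(0,3)->S->(1,3) | ant2:(2,3)->N->(1,3)
  grid max=3 at (1,3)
Step 2: ant0:(0,3)->S->(1,3) | ant1:(1,3)->N->(0,3) | ant2:(1,3)->N->(0,3)
  grid max=4 at (0,3)
Step 3: ant0:(1,3)->N->(0,3) | ant1:(0,3)->S->(1,3) | ant2:(0,3)->S->(1,3)
  grid max=7 at (1,3)
Step 4: ant0:(0,3)->S->(1,3) | ant1:(1,3)->N->(0,3) | ant2:(1,3)->N->(0,3)
  grid max=8 at (0,3)
Step 5: ant0:(1,3)->N->(0,3) | ant1:(0,3)->S->(1,3) | ant2:(0,3)->S->(1,3)
  grid max=11 at (1,3)
Final grid:
  0 0 0 9
  0 0 0 11
  0 0 0 0
  0 0 0 0
  0 0 0 0
Max pheromone 11 at (1,3)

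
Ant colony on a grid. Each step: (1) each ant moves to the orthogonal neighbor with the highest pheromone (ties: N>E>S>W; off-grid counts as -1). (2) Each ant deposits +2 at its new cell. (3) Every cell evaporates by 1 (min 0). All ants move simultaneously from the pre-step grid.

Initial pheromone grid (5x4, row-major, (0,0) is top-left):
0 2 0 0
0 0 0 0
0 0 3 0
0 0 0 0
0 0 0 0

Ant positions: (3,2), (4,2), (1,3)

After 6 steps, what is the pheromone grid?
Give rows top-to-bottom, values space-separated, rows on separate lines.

After step 1: ants at (2,2),(3,2),(0,3)
  0 1 0 1
  0 0 0 0
  0 0 4 0
  0 0 1 0
  0 0 0 0
After step 2: ants at (3,2),(2,2),(1,3)
  0 0 0 0
  0 0 0 1
  0 0 5 0
  0 0 2 0
  0 0 0 0
After step 3: ants at (2,2),(3,2),(0,3)
  0 0 0 1
  0 0 0 0
  0 0 6 0
  0 0 3 0
  0 0 0 0
After step 4: ants at (3,2),(2,2),(1,3)
  0 0 0 0
  0 0 0 1
  0 0 7 0
  0 0 4 0
  0 0 0 0
After step 5: ants at (2,2),(3,2),(0,3)
  0 0 0 1
  0 0 0 0
  0 0 8 0
  0 0 5 0
  0 0 0 0
After step 6: ants at (3,2),(2,2),(1,3)
  0 0 0 0
  0 0 0 1
  0 0 9 0
  0 0 6 0
  0 0 0 0

0 0 0 0
0 0 0 1
0 0 9 0
0 0 6 0
0 0 0 0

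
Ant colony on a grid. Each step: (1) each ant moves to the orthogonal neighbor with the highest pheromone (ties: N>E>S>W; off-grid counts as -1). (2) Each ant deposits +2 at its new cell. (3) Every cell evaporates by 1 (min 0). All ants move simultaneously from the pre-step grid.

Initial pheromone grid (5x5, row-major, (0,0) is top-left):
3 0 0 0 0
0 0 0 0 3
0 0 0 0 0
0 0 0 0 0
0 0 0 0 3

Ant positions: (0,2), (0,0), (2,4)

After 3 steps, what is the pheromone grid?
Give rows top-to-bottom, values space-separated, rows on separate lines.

After step 1: ants at (0,3),(0,1),(1,4)
  2 1 0 1 0
  0 0 0 0 4
  0 0 0 0 0
  0 0 0 0 0
  0 0 0 0 2
After step 2: ants at (0,4),(0,0),(0,4)
  3 0 0 0 3
  0 0 0 0 3
  0 0 0 0 0
  0 0 0 0 0
  0 0 0 0 1
After step 3: ants at (1,4),(0,1),(1,4)
  2 1 0 0 2
  0 0 0 0 6
  0 0 0 0 0
  0 0 0 0 0
  0 0 0 0 0

2 1 0 0 2
0 0 0 0 6
0 0 0 0 0
0 0 0 0 0
0 0 0 0 0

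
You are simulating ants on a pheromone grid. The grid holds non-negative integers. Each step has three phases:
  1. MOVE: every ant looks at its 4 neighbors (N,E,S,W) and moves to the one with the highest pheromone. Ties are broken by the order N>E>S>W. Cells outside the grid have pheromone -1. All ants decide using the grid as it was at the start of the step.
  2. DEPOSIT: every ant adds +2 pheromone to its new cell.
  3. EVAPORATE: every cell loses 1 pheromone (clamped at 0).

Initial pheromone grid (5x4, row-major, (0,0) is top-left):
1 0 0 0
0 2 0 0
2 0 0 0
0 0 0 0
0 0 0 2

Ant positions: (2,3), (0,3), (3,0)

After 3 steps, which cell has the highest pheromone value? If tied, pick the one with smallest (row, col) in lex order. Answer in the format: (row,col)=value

Step 1: ant0:(2,3)->N->(1,3) | ant1:(0,3)->S->(1,3) | ant2:(3,0)->N->(2,0)
  grid max=3 at (1,3)
Step 2: ant0:(1,3)->N->(0,3) | ant1:(1,3)->N->(0,3) | ant2:(2,0)->N->(1,0)
  grid max=3 at (0,3)
Step 3: ant0:(0,3)->S->(1,3) | ant1:(0,3)->S->(1,3) | ant2:(1,0)->S->(2,0)
  grid max=5 at (1,3)
Final grid:
  0 0 0 2
  0 0 0 5
  3 0 0 0
  0 0 0 0
  0 0 0 0
Max pheromone 5 at (1,3)

Answer: (1,3)=5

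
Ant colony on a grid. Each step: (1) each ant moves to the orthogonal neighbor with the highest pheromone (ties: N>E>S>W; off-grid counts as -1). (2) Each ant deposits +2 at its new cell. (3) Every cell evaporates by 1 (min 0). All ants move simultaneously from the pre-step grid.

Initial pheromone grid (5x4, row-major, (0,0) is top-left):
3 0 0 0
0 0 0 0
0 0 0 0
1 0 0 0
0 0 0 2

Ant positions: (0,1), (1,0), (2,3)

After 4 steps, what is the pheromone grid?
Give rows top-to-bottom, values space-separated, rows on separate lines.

After step 1: ants at (0,0),(0,0),(1,3)
  6 0 0 0
  0 0 0 1
  0 0 0 0
  0 0 0 0
  0 0 0 1
After step 2: ants at (0,1),(0,1),(0,3)
  5 3 0 1
  0 0 0 0
  0 0 0 0
  0 0 0 0
  0 0 0 0
After step 3: ants at (0,0),(0,0),(1,3)
  8 2 0 0
  0 0 0 1
  0 0 0 0
  0 0 0 0
  0 0 0 0
After step 4: ants at (0,1),(0,1),(0,3)
  7 5 0 1
  0 0 0 0
  0 0 0 0
  0 0 0 0
  0 0 0 0

7 5 0 1
0 0 0 0
0 0 0 0
0 0 0 0
0 0 0 0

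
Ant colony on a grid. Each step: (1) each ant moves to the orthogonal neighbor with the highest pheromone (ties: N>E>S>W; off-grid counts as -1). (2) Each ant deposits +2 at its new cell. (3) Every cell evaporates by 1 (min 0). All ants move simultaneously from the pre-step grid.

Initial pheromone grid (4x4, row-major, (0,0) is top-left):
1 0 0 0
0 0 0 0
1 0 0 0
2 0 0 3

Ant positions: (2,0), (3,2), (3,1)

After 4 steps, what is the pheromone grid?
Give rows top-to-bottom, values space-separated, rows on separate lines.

After step 1: ants at (3,0),(3,3),(3,0)
  0 0 0 0
  0 0 0 0
  0 0 0 0
  5 0 0 4
After step 2: ants at (2,0),(2,3),(2,0)
  0 0 0 0
  0 0 0 0
  3 0 0 1
  4 0 0 3
After step 3: ants at (3,0),(3,3),(3,0)
  0 0 0 0
  0 0 0 0
  2 0 0 0
  7 0 0 4
After step 4: ants at (2,0),(2,3),(2,0)
  0 0 0 0
  0 0 0 0
  5 0 0 1
  6 0 0 3

0 0 0 0
0 0 0 0
5 0 0 1
6 0 0 3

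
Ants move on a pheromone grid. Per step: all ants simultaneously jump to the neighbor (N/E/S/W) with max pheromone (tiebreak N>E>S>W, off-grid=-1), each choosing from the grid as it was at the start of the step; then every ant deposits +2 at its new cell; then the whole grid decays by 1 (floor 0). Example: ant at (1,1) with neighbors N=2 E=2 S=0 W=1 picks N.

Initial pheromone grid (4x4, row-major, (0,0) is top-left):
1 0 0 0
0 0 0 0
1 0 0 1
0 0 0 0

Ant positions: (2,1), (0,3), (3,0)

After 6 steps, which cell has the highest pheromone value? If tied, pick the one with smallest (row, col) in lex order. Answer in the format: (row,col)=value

Step 1: ant0:(2,1)->W->(2,0) | ant1:(0,3)->S->(1,3) | ant2:(3,0)->N->(2,0)
  grid max=4 at (2,0)
Step 2: ant0:(2,0)->N->(1,0) | ant1:(1,3)->N->(0,3) | ant2:(2,0)->N->(1,0)
  grid max=3 at (1,0)
Step 3: ant0:(1,0)->S->(2,0) | ant1:(0,3)->S->(1,3) | ant2:(1,0)->S->(2,0)
  grid max=6 at (2,0)
Step 4: ant0:(2,0)->N->(1,0) | ant1:(1,3)->N->(0,3) | ant2:(2,0)->N->(1,0)
  grid max=5 at (1,0)
Step 5: ant0:(1,0)->S->(2,0) | ant1:(0,3)->S->(1,3) | ant2:(1,0)->S->(2,0)
  grid max=8 at (2,0)
Step 6: ant0:(2,0)->N->(1,0) | ant1:(1,3)->N->(0,3) | ant2:(2,0)->N->(1,0)
  grid max=7 at (1,0)
Final grid:
  0 0 0 1
  7 0 0 0
  7 0 0 0
  0 0 0 0
Max pheromone 7 at (1,0)

Answer: (1,0)=7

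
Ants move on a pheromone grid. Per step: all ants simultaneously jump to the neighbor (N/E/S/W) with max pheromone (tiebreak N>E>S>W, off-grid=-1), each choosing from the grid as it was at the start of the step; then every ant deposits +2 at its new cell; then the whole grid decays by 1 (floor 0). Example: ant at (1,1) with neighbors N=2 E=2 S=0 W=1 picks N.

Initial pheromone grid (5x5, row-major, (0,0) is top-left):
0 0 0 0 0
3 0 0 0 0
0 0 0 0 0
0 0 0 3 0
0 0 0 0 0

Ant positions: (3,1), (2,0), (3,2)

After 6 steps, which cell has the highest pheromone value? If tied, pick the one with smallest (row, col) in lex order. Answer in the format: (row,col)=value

Step 1: ant0:(3,1)->N->(2,1) | ant1:(2,0)->N->(1,0) | ant2:(3,2)->E->(3,3)
  grid max=4 at (1,0)
Step 2: ant0:(2,1)->N->(1,1) | ant1:(1,0)->N->(0,0) | ant2:(3,3)->N->(2,3)
  grid max=3 at (1,0)
Step 3: ant0:(1,1)->W->(1,0) | ant1:(0,0)->S->(1,0) | ant2:(2,3)->S->(3,3)
  grid max=6 at (1,0)
Step 4: ant0:(1,0)->N->(0,0) | ant1:(1,0)->N->(0,0) | ant2:(3,3)->N->(2,3)
  grid max=5 at (1,0)
Step 5: ant0:(0,0)->S->(1,0) | ant1:(0,0)->S->(1,0) | ant2:(2,3)->S->(3,3)
  grid max=8 at (1,0)
Step 6: ant0:(1,0)->N->(0,0) | ant1:(1,0)->N->(0,0) | ant2:(3,3)->N->(2,3)
  grid max=7 at (1,0)
Final grid:
  5 0 0 0 0
  7 0 0 0 0
  0 0 0 1 0
  0 0 0 3 0
  0 0 0 0 0
Max pheromone 7 at (1,0)

Answer: (1,0)=7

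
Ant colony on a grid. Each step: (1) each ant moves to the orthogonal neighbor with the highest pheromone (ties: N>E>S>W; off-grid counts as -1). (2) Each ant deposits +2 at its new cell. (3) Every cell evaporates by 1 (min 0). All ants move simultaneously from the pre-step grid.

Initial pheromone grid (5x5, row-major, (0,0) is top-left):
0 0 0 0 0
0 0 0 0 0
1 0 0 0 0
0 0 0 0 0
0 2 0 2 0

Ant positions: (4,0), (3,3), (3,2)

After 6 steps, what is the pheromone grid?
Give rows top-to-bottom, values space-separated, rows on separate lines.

After step 1: ants at (4,1),(4,3),(2,2)
  0 0 0 0 0
  0 0 0 0 0
  0 0 1 0 0
  0 0 0 0 0
  0 3 0 3 0
After step 2: ants at (3,1),(3,3),(1,2)
  0 0 0 0 0
  0 0 1 0 0
  0 0 0 0 0
  0 1 0 1 0
  0 2 0 2 0
After step 3: ants at (4,1),(4,3),(0,2)
  0 0 1 0 0
  0 0 0 0 0
  0 0 0 0 0
  0 0 0 0 0
  0 3 0 3 0
After step 4: ants at (3,1),(3,3),(0,3)
  0 0 0 1 0
  0 0 0 0 0
  0 0 0 0 0
  0 1 0 1 0
  0 2 0 2 0
After step 5: ants at (4,1),(4,3),(0,4)
  0 0 0 0 1
  0 0 0 0 0
  0 0 0 0 0
  0 0 0 0 0
  0 3 0 3 0
After step 6: ants at (3,1),(3,3),(1,4)
  0 0 0 0 0
  0 0 0 0 1
  0 0 0 0 0
  0 1 0 1 0
  0 2 0 2 0

0 0 0 0 0
0 0 0 0 1
0 0 0 0 0
0 1 0 1 0
0 2 0 2 0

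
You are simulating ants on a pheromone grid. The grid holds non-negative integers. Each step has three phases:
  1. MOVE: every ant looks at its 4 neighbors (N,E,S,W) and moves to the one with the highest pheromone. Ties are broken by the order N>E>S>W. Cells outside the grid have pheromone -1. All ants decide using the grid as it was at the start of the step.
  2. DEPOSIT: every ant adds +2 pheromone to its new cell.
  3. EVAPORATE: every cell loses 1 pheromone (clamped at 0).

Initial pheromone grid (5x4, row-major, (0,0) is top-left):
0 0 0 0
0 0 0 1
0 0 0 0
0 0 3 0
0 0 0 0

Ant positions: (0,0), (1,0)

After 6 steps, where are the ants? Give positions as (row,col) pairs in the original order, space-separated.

Step 1: ant0:(0,0)->E->(0,1) | ant1:(1,0)->N->(0,0)
  grid max=2 at (3,2)
Step 2: ant0:(0,1)->W->(0,0) | ant1:(0,0)->E->(0,1)
  grid max=2 at (0,0)
Step 3: ant0:(0,0)->E->(0,1) | ant1:(0,1)->W->(0,0)
  grid max=3 at (0,0)
Step 4: ant0:(0,1)->W->(0,0) | ant1:(0,0)->E->(0,1)
  grid max=4 at (0,0)
Step 5: ant0:(0,0)->E->(0,1) | ant1:(0,1)->W->(0,0)
  grid max=5 at (0,0)
Step 6: ant0:(0,1)->W->(0,0) | ant1:(0,0)->E->(0,1)
  grid max=6 at (0,0)

(0,0) (0,1)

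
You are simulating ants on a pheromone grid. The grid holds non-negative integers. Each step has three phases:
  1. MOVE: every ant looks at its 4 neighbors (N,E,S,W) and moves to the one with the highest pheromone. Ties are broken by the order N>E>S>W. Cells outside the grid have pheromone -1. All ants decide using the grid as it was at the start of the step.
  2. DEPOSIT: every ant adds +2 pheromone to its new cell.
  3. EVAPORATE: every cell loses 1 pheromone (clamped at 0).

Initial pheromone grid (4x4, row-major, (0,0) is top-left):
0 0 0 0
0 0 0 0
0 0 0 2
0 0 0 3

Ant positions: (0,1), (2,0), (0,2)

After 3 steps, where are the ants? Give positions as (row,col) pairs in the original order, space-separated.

Step 1: ant0:(0,1)->E->(0,2) | ant1:(2,0)->N->(1,0) | ant2:(0,2)->E->(0,3)
  grid max=2 at (3,3)
Step 2: ant0:(0,2)->E->(0,3) | ant1:(1,0)->N->(0,0) | ant2:(0,3)->W->(0,2)
  grid max=2 at (0,2)
Step 3: ant0:(0,3)->W->(0,2) | ant1:(0,0)->E->(0,1) | ant2:(0,2)->E->(0,3)
  grid max=3 at (0,2)

(0,2) (0,1) (0,3)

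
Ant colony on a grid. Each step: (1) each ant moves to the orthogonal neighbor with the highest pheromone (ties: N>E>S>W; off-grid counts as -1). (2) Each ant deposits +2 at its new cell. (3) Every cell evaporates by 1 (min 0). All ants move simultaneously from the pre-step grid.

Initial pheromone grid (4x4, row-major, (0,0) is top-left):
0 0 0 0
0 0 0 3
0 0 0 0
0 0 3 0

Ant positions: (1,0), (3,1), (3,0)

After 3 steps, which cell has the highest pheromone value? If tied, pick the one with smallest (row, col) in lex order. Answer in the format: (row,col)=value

Step 1: ant0:(1,0)->N->(0,0) | ant1:(3,1)->E->(3,2) | ant2:(3,0)->N->(2,0)
  grid max=4 at (3,2)
Step 2: ant0:(0,0)->E->(0,1) | ant1:(3,2)->N->(2,2) | ant2:(2,0)->N->(1,0)
  grid max=3 at (3,2)
Step 3: ant0:(0,1)->E->(0,2) | ant1:(2,2)->S->(3,2) | ant2:(1,0)->N->(0,0)
  grid max=4 at (3,2)
Final grid:
  1 0 1 0
  0 0 0 0
  0 0 0 0
  0 0 4 0
Max pheromone 4 at (3,2)

Answer: (3,2)=4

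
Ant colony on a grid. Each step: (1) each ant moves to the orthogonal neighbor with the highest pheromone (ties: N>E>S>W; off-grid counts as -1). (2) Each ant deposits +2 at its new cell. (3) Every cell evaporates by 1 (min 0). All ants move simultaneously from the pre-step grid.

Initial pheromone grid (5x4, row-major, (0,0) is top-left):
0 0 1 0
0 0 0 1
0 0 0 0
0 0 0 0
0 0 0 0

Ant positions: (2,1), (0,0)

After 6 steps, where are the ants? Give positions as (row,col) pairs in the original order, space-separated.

Step 1: ant0:(2,1)->N->(1,1) | ant1:(0,0)->E->(0,1)
  grid max=1 at (0,1)
Step 2: ant0:(1,1)->N->(0,1) | ant1:(0,1)->S->(1,1)
  grid max=2 at (0,1)
Step 3: ant0:(0,1)->S->(1,1) | ant1:(1,1)->N->(0,1)
  grid max=3 at (0,1)
Step 4: ant0:(1,1)->N->(0,1) | ant1:(0,1)->S->(1,1)
  grid max=4 at (0,1)
Step 5: ant0:(0,1)->S->(1,1) | ant1:(1,1)->N->(0,1)
  grid max=5 at (0,1)
Step 6: ant0:(1,1)->N->(0,1) | ant1:(0,1)->S->(1,1)
  grid max=6 at (0,1)

(0,1) (1,1)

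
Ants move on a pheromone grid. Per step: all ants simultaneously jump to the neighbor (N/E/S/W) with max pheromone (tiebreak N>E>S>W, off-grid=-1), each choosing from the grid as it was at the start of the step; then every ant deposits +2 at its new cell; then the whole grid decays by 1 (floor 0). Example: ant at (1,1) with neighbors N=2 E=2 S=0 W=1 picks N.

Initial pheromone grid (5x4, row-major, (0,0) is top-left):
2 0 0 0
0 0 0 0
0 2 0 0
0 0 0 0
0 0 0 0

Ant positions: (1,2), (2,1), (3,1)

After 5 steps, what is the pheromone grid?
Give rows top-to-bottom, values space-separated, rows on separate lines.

After step 1: ants at (0,2),(1,1),(2,1)
  1 0 1 0
  0 1 0 0
  0 3 0 0
  0 0 0 0
  0 0 0 0
After step 2: ants at (0,3),(2,1),(1,1)
  0 0 0 1
  0 2 0 0
  0 4 0 0
  0 0 0 0
  0 0 0 0
After step 3: ants at (1,3),(1,1),(2,1)
  0 0 0 0
  0 3 0 1
  0 5 0 0
  0 0 0 0
  0 0 0 0
After step 4: ants at (0,3),(2,1),(1,1)
  0 0 0 1
  0 4 0 0
  0 6 0 0
  0 0 0 0
  0 0 0 0
After step 5: ants at (1,3),(1,1),(2,1)
  0 0 0 0
  0 5 0 1
  0 7 0 0
  0 0 0 0
  0 0 0 0

0 0 0 0
0 5 0 1
0 7 0 0
0 0 0 0
0 0 0 0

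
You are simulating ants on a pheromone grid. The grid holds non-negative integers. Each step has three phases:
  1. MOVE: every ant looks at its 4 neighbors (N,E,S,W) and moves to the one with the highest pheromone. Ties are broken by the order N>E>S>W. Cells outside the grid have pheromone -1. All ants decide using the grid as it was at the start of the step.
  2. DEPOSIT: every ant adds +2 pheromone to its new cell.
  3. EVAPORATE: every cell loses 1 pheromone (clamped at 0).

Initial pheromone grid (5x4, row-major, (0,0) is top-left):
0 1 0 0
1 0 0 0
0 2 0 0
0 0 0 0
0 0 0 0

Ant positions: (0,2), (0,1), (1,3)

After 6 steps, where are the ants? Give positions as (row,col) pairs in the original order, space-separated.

Step 1: ant0:(0,2)->W->(0,1) | ant1:(0,1)->E->(0,2) | ant2:(1,3)->N->(0,3)
  grid max=2 at (0,1)
Step 2: ant0:(0,1)->E->(0,2) | ant1:(0,2)->W->(0,1) | ant2:(0,3)->W->(0,2)
  grid max=4 at (0,2)
Step 3: ant0:(0,2)->W->(0,1) | ant1:(0,1)->E->(0,2) | ant2:(0,2)->W->(0,1)
  grid max=6 at (0,1)
Step 4: ant0:(0,1)->E->(0,2) | ant1:(0,2)->W->(0,1) | ant2:(0,1)->E->(0,2)
  grid max=8 at (0,2)
Step 5: ant0:(0,2)->W->(0,1) | ant1:(0,1)->E->(0,2) | ant2:(0,2)->W->(0,1)
  grid max=10 at (0,1)
Step 6: ant0:(0,1)->E->(0,2) | ant1:(0,2)->W->(0,1) | ant2:(0,1)->E->(0,2)
  grid max=12 at (0,2)

(0,2) (0,1) (0,2)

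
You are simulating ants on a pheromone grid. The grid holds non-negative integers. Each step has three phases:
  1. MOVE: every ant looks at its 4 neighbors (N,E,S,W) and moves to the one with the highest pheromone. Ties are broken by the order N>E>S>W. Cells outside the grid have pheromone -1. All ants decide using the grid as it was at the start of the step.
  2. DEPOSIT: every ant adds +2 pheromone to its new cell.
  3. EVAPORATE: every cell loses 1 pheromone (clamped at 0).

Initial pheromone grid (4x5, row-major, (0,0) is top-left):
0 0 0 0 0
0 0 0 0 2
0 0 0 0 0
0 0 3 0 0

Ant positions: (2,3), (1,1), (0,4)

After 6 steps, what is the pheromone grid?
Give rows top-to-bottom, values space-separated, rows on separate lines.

After step 1: ants at (1,3),(0,1),(1,4)
  0 1 0 0 0
  0 0 0 1 3
  0 0 0 0 0
  0 0 2 0 0
After step 2: ants at (1,4),(0,2),(1,3)
  0 0 1 0 0
  0 0 0 2 4
  0 0 0 0 0
  0 0 1 0 0
After step 3: ants at (1,3),(0,3),(1,4)
  0 0 0 1 0
  0 0 0 3 5
  0 0 0 0 0
  0 0 0 0 0
After step 4: ants at (1,4),(1,3),(1,3)
  0 0 0 0 0
  0 0 0 6 6
  0 0 0 0 0
  0 0 0 0 0
After step 5: ants at (1,3),(1,4),(1,4)
  0 0 0 0 0
  0 0 0 7 9
  0 0 0 0 0
  0 0 0 0 0
After step 6: ants at (1,4),(1,3),(1,3)
  0 0 0 0 0
  0 0 0 10 10
  0 0 0 0 0
  0 0 0 0 0

0 0 0 0 0
0 0 0 10 10
0 0 0 0 0
0 0 0 0 0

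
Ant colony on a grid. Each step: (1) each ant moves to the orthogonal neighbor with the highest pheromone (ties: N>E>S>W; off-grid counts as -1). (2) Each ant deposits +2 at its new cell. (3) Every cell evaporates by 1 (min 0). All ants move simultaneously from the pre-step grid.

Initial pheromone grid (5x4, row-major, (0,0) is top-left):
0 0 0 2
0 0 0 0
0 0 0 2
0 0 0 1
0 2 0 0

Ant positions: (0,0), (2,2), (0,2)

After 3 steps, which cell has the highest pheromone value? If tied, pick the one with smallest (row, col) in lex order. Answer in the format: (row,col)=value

Answer: (0,3)=7

Derivation:
Step 1: ant0:(0,0)->E->(0,1) | ant1:(2,2)->E->(2,3) | ant2:(0,2)->E->(0,3)
  grid max=3 at (0,3)
Step 2: ant0:(0,1)->E->(0,2) | ant1:(2,3)->N->(1,3) | ant2:(0,3)->S->(1,3)
  grid max=3 at (1,3)
Step 3: ant0:(0,2)->E->(0,3) | ant1:(1,3)->N->(0,3) | ant2:(1,3)->N->(0,3)
  grid max=7 at (0,3)
Final grid:
  0 0 0 7
  0 0 0 2
  0 0 0 1
  0 0 0 0
  0 0 0 0
Max pheromone 7 at (0,3)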